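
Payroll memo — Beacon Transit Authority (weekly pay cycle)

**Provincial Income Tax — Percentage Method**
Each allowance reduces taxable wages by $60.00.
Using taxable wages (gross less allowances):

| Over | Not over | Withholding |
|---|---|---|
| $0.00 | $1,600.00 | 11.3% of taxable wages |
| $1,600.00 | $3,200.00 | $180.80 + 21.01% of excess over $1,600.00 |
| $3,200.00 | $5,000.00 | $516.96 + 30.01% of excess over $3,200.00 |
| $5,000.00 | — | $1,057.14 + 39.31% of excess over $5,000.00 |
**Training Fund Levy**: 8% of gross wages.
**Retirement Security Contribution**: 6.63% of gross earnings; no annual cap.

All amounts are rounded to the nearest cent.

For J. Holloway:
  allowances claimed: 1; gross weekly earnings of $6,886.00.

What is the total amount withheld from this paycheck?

Provincial Income Tax: taxable = $6,886.00 − 1×$60.00 = $6,826.00
  $1,057.14 + 39.31% × ($6,826.00 − $5,000.00) = $1,057.14 + 39.31% × $1,826.00 = $1,774.94
Training Fund Levy: 8% × $6,886.00 = $550.88
Retirement Security Contribution: 6.63% × $6,886.00 = $456.54
Total: $1,774.94 + $550.88 + $456.54 = $2,782.36

$2,782.36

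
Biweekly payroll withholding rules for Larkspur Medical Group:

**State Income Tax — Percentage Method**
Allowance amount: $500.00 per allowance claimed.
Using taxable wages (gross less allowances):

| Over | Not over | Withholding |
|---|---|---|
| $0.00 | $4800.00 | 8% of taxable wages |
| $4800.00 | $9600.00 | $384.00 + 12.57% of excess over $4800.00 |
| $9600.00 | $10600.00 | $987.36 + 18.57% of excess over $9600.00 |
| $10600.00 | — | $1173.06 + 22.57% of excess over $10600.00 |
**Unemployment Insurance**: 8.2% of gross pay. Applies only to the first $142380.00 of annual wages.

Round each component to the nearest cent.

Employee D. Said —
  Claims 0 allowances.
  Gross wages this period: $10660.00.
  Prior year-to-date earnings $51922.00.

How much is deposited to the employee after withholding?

$8599.28

State Income Tax: taxable = $10660.00
  $1173.06 + 22.57% × ($10660.00 − $10600.00) = $1173.06 + 22.57% × $60.00 = $1186.60
Unemployment Insurance: 8.2% × $10660.00 = $874.12
Total withheld: $1186.60 + $874.12 = $2060.72
Net pay: $10660.00 − $2060.72 = $8599.28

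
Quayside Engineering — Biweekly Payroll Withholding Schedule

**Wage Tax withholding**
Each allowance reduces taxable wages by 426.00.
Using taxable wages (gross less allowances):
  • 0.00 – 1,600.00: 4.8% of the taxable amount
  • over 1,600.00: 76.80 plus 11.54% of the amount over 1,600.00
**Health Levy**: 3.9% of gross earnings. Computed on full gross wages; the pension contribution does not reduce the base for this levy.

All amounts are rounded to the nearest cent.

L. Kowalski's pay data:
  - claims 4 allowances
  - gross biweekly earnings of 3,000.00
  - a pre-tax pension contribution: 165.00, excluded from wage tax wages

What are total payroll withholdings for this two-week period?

171.29

Wage Tax: taxable = 3,000.00 − 165.00 − 4×426.00 = 1,131.00
  4.8% × 1,131.00 = 54.29
Health Levy: 3.9% × 3,000.00 = 117.00
Total: 54.29 + 117.00 = 171.29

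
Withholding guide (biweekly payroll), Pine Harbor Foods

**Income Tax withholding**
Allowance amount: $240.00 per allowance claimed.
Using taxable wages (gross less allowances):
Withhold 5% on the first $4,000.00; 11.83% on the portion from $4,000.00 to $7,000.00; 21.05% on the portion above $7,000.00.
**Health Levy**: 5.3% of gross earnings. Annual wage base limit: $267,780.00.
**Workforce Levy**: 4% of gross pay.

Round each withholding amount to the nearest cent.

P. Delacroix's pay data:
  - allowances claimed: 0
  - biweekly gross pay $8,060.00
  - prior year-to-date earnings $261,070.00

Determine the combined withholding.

$1,456.06

Income Tax: taxable = $8,060.00
  $554.90 + 21.05% × ($8,060.00 − $7,000.00) = $554.90 + 21.05% × $1,060.00 = $778.03
Health Levy: cap $267,780.00 − YTD $261,070.00 = $6,710.00 subject; 5.3% × $6,710.00 = $355.63
Workforce Levy: 4% × $8,060.00 = $322.40
Total: $778.03 + $355.63 + $322.40 = $1,456.06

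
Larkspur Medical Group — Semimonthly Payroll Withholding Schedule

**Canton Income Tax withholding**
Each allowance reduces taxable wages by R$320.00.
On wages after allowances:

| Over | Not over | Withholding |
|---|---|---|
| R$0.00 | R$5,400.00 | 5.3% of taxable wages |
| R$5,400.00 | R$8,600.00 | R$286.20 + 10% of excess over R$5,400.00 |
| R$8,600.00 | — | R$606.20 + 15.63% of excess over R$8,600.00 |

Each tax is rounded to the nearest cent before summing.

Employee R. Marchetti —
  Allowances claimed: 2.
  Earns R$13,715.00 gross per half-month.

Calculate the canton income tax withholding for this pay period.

R$1,305.64

Canton Income Tax: taxable = R$13,715.00 − 2×R$320.00 = R$13,075.00
  R$606.20 + 15.63% × (R$13,075.00 − R$8,600.00) = R$606.20 + 15.63% × R$4,475.00 = R$1,305.64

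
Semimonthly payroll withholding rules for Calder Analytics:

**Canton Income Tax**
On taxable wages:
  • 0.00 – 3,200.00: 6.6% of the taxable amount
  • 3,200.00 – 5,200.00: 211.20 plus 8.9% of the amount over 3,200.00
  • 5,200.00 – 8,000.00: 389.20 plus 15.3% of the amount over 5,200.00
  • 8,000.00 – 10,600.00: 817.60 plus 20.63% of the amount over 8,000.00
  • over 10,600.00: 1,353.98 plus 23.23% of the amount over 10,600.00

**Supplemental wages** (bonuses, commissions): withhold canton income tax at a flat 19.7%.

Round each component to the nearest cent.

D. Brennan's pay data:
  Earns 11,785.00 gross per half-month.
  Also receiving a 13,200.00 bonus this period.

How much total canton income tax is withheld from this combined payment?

4,229.66

Canton Income Tax: taxable = 11,785.00
  1,353.98 + 23.23% × (11,785.00 − 10,600.00) = 1,353.98 + 23.23% × 1,185.00 = 1,629.26
Supplemental (19.7% flat on bonus): 19.7% × 13,200.00 = 2,600.40
Total canton income tax: 1,629.26 + 2,600.40 = 4,229.66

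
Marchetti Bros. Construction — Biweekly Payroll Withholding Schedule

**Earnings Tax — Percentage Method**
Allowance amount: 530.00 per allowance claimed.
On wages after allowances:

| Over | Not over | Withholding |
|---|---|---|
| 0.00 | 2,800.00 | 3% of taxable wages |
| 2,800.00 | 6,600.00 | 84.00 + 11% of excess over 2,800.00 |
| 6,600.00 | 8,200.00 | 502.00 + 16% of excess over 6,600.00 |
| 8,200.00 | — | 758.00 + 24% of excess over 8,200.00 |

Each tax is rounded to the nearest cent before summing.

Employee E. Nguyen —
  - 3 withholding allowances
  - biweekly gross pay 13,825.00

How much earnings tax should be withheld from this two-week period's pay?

1,726.40

Earnings Tax: taxable = 13,825.00 − 3×530.00 = 12,235.00
  758.00 + 24% × (12,235.00 − 8,200.00) = 758.00 + 24% × 4,035.00 = 1,726.40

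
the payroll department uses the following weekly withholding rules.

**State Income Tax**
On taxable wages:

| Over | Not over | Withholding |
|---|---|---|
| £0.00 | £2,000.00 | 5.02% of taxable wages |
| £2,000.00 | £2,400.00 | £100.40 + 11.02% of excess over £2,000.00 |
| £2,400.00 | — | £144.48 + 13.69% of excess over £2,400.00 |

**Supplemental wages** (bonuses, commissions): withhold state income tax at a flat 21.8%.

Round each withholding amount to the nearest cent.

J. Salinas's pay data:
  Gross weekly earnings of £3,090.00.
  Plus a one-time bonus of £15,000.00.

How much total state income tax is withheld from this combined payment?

£3,508.94

State Income Tax: taxable = £3,090.00
  £144.48 + 13.69% × (£3,090.00 − £2,400.00) = £144.48 + 13.69% × £690.00 = £238.94
Supplemental (21.8% flat on bonus): 21.8% × £15,000.00 = £3,270.00
Total state income tax: £238.94 + £3,270.00 = £3,508.94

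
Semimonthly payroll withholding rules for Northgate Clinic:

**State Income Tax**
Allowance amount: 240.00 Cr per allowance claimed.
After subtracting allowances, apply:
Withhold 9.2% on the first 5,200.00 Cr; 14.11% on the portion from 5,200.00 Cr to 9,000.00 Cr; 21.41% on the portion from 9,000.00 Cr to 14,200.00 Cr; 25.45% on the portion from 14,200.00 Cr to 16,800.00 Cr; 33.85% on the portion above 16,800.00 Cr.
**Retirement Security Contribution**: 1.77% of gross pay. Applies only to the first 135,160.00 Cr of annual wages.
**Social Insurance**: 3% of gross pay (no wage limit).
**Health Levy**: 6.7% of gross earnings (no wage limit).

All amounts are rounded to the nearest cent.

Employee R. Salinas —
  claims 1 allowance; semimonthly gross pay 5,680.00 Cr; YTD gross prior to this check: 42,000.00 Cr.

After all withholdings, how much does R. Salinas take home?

4,516.24 Cr

State Income Tax: taxable = 5,680.00 Cr − 1×240.00 Cr = 5,440.00 Cr
  478.40 Cr + 14.11% × (5,440.00 Cr − 5,200.00 Cr) = 478.40 Cr + 14.11% × 240.00 Cr = 512.26 Cr
Retirement Security Contribution: 1.77% × 5,680.00 Cr = 100.54 Cr
Social Insurance: 3% × 5,680.00 Cr = 170.40 Cr
Health Levy: 6.7% × 5,680.00 Cr = 380.56 Cr
Total withheld: 512.26 Cr + 100.54 Cr + 170.40 Cr + 380.56 Cr = 1,163.76 Cr
Net pay: 5,680.00 Cr − 1,163.76 Cr = 4,516.24 Cr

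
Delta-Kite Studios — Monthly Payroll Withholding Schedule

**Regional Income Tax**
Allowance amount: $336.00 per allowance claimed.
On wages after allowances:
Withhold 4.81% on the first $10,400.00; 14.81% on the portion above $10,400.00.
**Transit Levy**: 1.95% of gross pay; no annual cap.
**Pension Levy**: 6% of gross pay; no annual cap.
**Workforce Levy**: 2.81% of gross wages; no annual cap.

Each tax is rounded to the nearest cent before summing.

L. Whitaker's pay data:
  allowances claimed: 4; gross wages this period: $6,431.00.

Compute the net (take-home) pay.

$5,494.35

Regional Income Tax: taxable = $6,431.00 − 4×$336.00 = $5,087.00
  4.81% × $5,087.00 = $244.68
Transit Levy: 1.95% × $6,431.00 = $125.40
Pension Levy: 6% × $6,431.00 = $385.86
Workforce Levy: 2.81% × $6,431.00 = $180.71
Total withheld: $244.68 + $125.40 + $385.86 + $180.71 = $936.65
Net pay: $6,431.00 − $936.65 = $5,494.35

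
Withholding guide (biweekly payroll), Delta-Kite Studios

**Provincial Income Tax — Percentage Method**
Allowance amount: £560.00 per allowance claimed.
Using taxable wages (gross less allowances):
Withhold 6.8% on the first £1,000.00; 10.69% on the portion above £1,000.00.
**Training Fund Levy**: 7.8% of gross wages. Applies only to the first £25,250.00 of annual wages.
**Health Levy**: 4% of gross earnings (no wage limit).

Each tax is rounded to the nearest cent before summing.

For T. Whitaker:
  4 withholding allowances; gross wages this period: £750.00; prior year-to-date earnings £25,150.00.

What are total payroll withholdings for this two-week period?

£37.80

Provincial Income Tax: taxable = £750.00 − 4×£560.00 = £-1,490.00
  Taxable ≤ 0 → £0.00
Training Fund Levy: cap £25,250.00 − YTD £25,150.00 = £100.00 subject; 7.8% × £100.00 = £7.80
Health Levy: 4% × £750.00 = £30.00
Total: £0.00 + £7.80 + £30.00 = £37.80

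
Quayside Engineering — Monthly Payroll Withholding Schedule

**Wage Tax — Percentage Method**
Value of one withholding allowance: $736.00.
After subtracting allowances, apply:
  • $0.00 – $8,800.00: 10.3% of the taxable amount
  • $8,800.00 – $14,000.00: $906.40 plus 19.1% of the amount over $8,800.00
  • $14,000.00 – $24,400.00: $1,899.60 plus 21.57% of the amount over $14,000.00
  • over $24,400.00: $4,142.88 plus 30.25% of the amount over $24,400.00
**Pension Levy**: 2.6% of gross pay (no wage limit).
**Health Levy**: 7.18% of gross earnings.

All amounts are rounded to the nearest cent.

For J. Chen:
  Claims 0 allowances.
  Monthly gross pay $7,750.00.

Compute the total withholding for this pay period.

Wage Tax: taxable = $7,750.00
  10.3% × $7,750.00 = $798.25
Pension Levy: 2.6% × $7,750.00 = $201.50
Health Levy: 7.18% × $7,750.00 = $556.45
Total: $798.25 + $201.50 + $556.45 = $1,556.20

$1,556.20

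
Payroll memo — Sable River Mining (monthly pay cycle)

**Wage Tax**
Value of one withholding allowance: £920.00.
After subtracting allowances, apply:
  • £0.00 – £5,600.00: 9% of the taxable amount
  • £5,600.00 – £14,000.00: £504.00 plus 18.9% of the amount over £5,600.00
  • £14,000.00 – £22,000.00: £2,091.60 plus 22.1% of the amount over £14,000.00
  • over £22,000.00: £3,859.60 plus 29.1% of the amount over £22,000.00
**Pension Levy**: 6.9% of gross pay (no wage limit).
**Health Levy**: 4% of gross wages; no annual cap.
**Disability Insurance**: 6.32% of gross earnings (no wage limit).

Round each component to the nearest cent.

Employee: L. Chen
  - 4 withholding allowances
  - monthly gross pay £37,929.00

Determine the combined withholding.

£13,955.43

Wage Tax: taxable = £37,929.00 − 4×£920.00 = £34,249.00
  £3,859.60 + 29.1% × (£34,249.00 − £22,000.00) = £3,859.60 + 29.1% × £12,249.00 = £7,424.06
Pension Levy: 6.9% × £37,929.00 = £2,617.10
Health Levy: 4% × £37,929.00 = £1,517.16
Disability Insurance: 6.32% × £37,929.00 = £2,397.11
Total: £7,424.06 + £2,617.10 + £1,517.16 + £2,397.11 = £13,955.43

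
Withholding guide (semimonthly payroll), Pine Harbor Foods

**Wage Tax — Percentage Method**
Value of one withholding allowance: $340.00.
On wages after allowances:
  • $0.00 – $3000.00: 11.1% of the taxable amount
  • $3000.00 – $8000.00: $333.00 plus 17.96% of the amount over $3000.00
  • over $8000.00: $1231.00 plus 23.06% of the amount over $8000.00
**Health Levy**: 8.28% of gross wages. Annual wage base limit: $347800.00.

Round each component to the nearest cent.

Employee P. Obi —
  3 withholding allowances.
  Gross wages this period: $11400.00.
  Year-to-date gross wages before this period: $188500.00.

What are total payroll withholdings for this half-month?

$2723.75

Wage Tax: taxable = $11400.00 − 3×$340.00 = $10380.00
  $1231.00 + 23.06% × ($10380.00 − $8000.00) = $1231.00 + 23.06% × $2380.00 = $1779.83
Health Levy: 8.28% × $11400.00 = $943.92
Total: $1779.83 + $943.92 = $2723.75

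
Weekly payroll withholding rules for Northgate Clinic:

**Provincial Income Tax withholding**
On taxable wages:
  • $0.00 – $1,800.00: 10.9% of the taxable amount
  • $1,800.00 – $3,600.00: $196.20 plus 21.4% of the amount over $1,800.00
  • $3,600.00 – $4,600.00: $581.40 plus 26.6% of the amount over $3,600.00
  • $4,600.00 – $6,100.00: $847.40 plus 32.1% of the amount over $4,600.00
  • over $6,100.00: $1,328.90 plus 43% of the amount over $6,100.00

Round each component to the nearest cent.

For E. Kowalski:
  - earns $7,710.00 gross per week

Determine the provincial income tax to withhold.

Provincial Income Tax: taxable = $7,710.00
  $1,328.90 + 43% × ($7,710.00 − $6,100.00) = $1,328.90 + 43% × $1,610.00 = $2,021.20

$2,021.20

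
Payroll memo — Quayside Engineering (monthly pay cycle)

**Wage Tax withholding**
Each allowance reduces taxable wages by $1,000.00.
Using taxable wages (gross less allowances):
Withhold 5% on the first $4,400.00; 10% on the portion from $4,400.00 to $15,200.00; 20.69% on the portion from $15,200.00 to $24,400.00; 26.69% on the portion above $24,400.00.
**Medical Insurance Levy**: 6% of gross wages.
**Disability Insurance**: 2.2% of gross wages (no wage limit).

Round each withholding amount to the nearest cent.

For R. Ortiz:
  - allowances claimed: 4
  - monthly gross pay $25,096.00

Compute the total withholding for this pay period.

Wage Tax: taxable = $25,096.00 − 4×$1,000.00 = $21,096.00
  $1,300.00 + 20.69% × ($21,096.00 − $15,200.00) = $1,300.00 + 20.69% × $5,896.00 = $2,519.88
Medical Insurance Levy: 6% × $25,096.00 = $1,505.76
Disability Insurance: 2.2% × $25,096.00 = $552.11
Total: $2,519.88 + $1,505.76 + $552.11 = $4,577.75

$4,577.75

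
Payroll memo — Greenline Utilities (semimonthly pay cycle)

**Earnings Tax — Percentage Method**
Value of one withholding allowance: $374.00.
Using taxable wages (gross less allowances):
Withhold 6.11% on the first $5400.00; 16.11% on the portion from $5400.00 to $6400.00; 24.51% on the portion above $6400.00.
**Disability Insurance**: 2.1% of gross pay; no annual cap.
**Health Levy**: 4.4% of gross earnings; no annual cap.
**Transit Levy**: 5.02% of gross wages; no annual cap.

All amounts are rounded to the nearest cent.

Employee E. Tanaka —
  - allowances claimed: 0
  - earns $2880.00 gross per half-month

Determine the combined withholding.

Earnings Tax: taxable = $2880.00
  6.11% × $2880.00 = $175.97
Disability Insurance: 2.1% × $2880.00 = $60.48
Health Levy: 4.4% × $2880.00 = $126.72
Transit Levy: 5.02% × $2880.00 = $144.58
Total: $175.97 + $60.48 + $126.72 + $144.58 = $507.75

$507.75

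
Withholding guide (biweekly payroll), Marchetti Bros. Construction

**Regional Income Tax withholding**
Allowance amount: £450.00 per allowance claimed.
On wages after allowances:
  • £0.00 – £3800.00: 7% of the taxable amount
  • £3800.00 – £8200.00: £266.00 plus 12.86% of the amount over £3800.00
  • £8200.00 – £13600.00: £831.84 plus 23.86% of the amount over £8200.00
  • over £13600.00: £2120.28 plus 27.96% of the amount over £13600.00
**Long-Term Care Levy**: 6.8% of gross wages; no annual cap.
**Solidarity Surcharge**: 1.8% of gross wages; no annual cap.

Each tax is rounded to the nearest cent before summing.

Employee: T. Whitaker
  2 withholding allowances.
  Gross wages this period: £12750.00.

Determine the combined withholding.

Regional Income Tax: taxable = £12750.00 − 2×£450.00 = £11850.00
  £831.84 + 23.86% × (£11850.00 − £8200.00) = £831.84 + 23.86% × £3650.00 = £1702.73
Long-Term Care Levy: 6.8% × £12750.00 = £867.00
Solidarity Surcharge: 1.8% × £12750.00 = £229.50
Total: £1702.73 + £867.00 + £229.50 = £2799.23

£2799.23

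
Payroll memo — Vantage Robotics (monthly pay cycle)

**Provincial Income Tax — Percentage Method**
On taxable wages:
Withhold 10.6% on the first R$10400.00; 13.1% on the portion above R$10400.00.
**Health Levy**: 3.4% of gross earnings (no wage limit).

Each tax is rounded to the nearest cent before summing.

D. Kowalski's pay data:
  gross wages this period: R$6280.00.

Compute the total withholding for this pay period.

Provincial Income Tax: taxable = R$6280.00
  10.6% × R$6280.00 = R$665.68
Health Levy: 3.4% × R$6280.00 = R$213.52
Total: R$665.68 + R$213.52 = R$879.20

R$879.20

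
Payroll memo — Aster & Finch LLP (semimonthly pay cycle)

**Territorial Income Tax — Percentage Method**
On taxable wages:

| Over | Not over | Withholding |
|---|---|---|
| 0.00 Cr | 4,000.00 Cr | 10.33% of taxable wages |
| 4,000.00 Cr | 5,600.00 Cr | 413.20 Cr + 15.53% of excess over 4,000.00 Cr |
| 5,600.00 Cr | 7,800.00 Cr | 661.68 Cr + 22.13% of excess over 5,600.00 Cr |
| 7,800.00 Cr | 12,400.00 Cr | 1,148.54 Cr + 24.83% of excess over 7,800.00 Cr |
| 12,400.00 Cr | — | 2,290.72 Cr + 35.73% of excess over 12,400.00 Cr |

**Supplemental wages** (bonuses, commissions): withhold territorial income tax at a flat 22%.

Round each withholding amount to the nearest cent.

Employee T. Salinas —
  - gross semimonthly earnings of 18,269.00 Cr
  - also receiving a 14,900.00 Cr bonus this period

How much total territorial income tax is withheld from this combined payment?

7,665.71 Cr

Territorial Income Tax: taxable = 18,269.00 Cr
  2,290.72 Cr + 35.73% × (18,269.00 Cr − 12,400.00 Cr) = 2,290.72 Cr + 35.73% × 5,869.00 Cr = 4,387.71 Cr
Supplemental (22% flat on bonus): 22% × 14,900.00 Cr = 3,278.00 Cr
Total territorial income tax: 4,387.71 Cr + 3,278.00 Cr = 7,665.71 Cr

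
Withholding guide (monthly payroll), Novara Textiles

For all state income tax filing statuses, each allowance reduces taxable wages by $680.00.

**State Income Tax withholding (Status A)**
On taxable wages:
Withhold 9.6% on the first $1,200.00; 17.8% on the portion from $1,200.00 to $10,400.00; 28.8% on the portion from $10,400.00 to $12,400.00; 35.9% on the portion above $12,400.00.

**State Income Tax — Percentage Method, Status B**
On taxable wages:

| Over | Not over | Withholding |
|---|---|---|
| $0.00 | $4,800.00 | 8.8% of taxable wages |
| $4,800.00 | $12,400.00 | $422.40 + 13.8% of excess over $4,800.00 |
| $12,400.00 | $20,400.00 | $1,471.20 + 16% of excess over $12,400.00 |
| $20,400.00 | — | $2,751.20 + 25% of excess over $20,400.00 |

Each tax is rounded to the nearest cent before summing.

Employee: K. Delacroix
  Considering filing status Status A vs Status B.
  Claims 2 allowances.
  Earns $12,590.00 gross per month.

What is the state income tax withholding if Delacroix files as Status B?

State Income Tax (Status B): taxable = $12,590.00 − 2×$680.00 = $11,230.00
  $422.40 + 13.8% × ($11,230.00 − $4,800.00) = $422.40 + 13.8% × $6,430.00 = $1,309.74

$1,309.74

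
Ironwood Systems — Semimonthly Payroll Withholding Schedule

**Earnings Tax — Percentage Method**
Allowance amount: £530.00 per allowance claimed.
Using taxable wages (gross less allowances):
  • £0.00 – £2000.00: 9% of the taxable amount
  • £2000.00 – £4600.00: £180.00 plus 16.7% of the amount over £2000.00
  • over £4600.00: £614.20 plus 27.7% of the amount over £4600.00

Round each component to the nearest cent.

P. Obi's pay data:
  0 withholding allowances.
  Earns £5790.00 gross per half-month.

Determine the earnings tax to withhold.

Earnings Tax: taxable = £5790.00
  £614.20 + 27.7% × (£5790.00 − £4600.00) = £614.20 + 27.7% × £1190.00 = £943.83

£943.83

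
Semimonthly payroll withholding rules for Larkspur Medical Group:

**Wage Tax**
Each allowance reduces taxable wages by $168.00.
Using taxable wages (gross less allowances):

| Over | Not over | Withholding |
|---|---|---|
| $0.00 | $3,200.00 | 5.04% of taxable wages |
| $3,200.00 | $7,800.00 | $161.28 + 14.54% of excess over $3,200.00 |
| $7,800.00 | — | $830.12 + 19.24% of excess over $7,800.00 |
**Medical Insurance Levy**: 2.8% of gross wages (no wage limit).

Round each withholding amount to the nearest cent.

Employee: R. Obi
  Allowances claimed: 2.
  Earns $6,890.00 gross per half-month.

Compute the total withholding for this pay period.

$841.87

Wage Tax: taxable = $6,890.00 − 2×$168.00 = $6,554.00
  $161.28 + 14.54% × ($6,554.00 − $3,200.00) = $161.28 + 14.54% × $3,354.00 = $648.95
Medical Insurance Levy: 2.8% × $6,890.00 = $192.92
Total: $648.95 + $192.92 = $841.87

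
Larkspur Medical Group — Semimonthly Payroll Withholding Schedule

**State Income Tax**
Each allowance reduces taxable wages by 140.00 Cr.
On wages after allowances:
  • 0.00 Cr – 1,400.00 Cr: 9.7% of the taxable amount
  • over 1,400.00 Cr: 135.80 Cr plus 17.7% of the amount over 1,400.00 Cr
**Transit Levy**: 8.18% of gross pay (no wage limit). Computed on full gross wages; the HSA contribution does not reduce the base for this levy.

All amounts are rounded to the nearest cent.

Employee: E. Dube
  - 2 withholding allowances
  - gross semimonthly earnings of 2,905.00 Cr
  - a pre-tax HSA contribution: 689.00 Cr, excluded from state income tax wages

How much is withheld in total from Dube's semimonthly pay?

State Income Tax: taxable = 2,905.00 Cr − 689.00 Cr − 2×140.00 Cr = 1,936.00 Cr
  135.80 Cr + 17.7% × (1,936.00 Cr − 1,400.00 Cr) = 135.80 Cr + 17.7% × 536.00 Cr = 230.67 Cr
Transit Levy: 8.18% × 2,905.00 Cr = 237.63 Cr
Total: 230.67 Cr + 237.63 Cr = 468.30 Cr

468.30 Cr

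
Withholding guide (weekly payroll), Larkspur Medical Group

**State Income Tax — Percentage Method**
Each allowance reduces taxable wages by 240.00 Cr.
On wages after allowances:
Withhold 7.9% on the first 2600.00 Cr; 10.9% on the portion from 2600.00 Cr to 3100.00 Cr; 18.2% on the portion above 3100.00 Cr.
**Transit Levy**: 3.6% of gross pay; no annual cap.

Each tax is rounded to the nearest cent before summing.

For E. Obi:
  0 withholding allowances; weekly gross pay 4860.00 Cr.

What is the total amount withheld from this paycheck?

755.18 Cr

State Income Tax: taxable = 4860.00 Cr
  259.90 Cr + 18.2% × (4860.00 Cr − 3100.00 Cr) = 259.90 Cr + 18.2% × 1760.00 Cr = 580.22 Cr
Transit Levy: 3.6% × 4860.00 Cr = 174.96 Cr
Total: 580.22 Cr + 174.96 Cr = 755.18 Cr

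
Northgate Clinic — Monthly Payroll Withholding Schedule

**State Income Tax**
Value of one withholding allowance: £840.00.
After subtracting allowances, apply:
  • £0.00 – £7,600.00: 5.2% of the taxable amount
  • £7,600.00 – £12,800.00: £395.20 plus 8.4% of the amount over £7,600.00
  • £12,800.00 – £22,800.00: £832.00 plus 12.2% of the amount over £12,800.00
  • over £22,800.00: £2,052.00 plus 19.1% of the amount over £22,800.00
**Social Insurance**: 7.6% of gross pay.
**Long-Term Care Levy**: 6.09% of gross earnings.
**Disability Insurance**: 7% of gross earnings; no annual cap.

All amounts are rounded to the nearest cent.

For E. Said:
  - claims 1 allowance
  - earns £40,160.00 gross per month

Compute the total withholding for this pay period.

State Income Tax: taxable = £40,160.00 − 1×£840.00 = £39,320.00
  £2,052.00 + 19.1% × (£39,320.00 − £22,800.00) = £2,052.00 + 19.1% × £16,520.00 = £5,207.32
Social Insurance: 7.6% × £40,160.00 = £3,052.16
Long-Term Care Levy: 6.09% × £40,160.00 = £2,445.74
Disability Insurance: 7% × £40,160.00 = £2,811.20
Total: £5,207.32 + £3,052.16 + £2,445.74 + £2,811.20 = £13,516.42

£13,516.42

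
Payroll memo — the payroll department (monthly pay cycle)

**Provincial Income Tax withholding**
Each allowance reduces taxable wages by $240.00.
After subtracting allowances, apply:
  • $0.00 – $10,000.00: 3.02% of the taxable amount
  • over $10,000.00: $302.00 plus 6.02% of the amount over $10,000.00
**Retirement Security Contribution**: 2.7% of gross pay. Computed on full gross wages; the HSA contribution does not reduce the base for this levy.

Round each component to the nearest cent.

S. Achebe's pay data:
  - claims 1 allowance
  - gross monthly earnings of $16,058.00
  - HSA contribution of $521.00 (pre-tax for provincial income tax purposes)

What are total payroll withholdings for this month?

Provincial Income Tax: taxable = $16,058.00 − $521.00 − 1×$240.00 = $15,297.00
  $302.00 + 6.02% × ($15,297.00 − $10,000.00) = $302.00 + 6.02% × $5,297.00 = $620.88
Retirement Security Contribution: 2.7% × $16,058.00 = $433.57
Total: $620.88 + $433.57 = $1,054.45

$1,054.45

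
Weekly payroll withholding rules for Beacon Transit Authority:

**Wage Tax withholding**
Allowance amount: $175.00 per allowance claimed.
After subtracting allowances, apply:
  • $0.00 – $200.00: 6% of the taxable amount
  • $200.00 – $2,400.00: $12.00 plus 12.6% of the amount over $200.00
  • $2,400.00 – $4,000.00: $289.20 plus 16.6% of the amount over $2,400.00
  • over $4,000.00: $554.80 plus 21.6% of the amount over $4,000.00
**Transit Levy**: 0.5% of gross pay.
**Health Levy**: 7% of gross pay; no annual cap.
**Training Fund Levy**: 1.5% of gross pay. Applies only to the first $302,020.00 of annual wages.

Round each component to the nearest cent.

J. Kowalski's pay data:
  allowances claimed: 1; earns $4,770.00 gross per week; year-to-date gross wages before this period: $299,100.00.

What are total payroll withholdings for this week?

Wage Tax: taxable = $4,770.00 − 1×$175.00 = $4,595.00
  $554.80 + 21.6% × ($4,595.00 − $4,000.00) = $554.80 + 21.6% × $595.00 = $683.32
Transit Levy: 0.5% × $4,770.00 = $23.85
Health Levy: 7% × $4,770.00 = $333.90
Training Fund Levy: cap $302,020.00 − YTD $299,100.00 = $2,920.00 subject; 1.5% × $2,920.00 = $43.80
Total: $683.32 + $23.85 + $333.90 + $43.80 = $1,084.87

$1,084.87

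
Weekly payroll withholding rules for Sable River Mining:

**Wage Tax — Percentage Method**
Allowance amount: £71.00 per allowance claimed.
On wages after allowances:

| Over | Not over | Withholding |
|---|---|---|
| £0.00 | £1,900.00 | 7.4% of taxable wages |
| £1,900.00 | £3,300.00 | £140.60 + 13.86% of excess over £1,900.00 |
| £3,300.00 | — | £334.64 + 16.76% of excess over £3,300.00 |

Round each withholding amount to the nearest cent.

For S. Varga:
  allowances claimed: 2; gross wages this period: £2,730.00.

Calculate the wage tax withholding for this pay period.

Wage Tax: taxable = £2,730.00 − 2×£71.00 = £2,588.00
  £140.60 + 13.86% × (£2,588.00 − £1,900.00) = £140.60 + 13.86% × £688.00 = £235.96

£235.96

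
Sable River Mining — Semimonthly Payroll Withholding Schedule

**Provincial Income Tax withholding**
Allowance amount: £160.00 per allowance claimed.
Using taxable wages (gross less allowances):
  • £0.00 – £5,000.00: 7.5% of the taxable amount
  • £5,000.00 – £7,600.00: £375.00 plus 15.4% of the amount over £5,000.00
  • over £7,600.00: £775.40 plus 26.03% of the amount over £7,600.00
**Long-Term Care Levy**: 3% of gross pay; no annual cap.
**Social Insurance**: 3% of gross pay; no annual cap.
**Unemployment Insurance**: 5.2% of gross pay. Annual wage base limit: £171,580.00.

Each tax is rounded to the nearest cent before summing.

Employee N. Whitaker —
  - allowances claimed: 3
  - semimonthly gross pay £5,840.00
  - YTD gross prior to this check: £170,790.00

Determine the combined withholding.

£821.92

Provincial Income Tax: taxable = £5,840.00 − 3×£160.00 = £5,360.00
  £375.00 + 15.4% × (£5,360.00 − £5,000.00) = £375.00 + 15.4% × £360.00 = £430.44
Long-Term Care Levy: 3% × £5,840.00 = £175.20
Social Insurance: 3% × £5,840.00 = £175.20
Unemployment Insurance: cap £171,580.00 − YTD £170,790.00 = £790.00 subject; 5.2% × £790.00 = £41.08
Total: £430.44 + £175.20 + £175.20 + £41.08 = £821.92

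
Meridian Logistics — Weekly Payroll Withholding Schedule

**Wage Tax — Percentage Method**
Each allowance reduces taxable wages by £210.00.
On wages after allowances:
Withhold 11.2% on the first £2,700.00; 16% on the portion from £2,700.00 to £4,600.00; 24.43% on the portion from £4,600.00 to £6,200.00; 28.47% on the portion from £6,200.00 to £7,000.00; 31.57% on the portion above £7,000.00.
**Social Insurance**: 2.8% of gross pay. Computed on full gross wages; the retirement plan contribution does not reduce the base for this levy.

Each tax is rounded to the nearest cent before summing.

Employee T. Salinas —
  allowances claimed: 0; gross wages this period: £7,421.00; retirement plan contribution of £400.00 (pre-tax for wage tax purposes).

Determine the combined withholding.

£1,439.46

Wage Tax: taxable = £7,421.00 − £400.00 = £7,021.00
  £1,225.04 + 31.57% × (£7,021.00 − £7,000.00) = £1,225.04 + 31.57% × £21.00 = £1,231.67
Social Insurance: 2.8% × £7,421.00 = £207.79
Total: £1,231.67 + £207.79 = £1,439.46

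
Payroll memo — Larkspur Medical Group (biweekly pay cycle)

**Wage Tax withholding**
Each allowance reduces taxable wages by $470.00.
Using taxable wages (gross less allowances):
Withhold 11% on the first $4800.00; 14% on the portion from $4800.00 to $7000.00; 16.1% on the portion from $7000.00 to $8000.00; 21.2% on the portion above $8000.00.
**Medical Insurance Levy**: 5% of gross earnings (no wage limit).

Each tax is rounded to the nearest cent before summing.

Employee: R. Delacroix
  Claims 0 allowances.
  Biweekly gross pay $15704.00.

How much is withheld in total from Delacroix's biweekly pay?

$3415.45

Wage Tax: taxable = $15704.00
  $997.00 + 21.2% × ($15704.00 − $8000.00) = $997.00 + 21.2% × $7704.00 = $2630.25
Medical Insurance Levy: 5% × $15704.00 = $785.20
Total: $2630.25 + $785.20 = $3415.45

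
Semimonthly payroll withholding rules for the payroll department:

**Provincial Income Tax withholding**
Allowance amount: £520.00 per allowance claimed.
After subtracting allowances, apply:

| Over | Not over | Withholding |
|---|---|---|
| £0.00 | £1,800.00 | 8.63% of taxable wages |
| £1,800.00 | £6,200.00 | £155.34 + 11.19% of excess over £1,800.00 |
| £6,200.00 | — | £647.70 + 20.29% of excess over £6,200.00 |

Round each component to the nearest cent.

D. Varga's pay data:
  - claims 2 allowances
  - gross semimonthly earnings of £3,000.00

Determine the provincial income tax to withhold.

£173.24

Provincial Income Tax: taxable = £3,000.00 − 2×£520.00 = £1,960.00
  £155.34 + 11.19% × (£1,960.00 − £1,800.00) = £155.34 + 11.19% × £160.00 = £173.24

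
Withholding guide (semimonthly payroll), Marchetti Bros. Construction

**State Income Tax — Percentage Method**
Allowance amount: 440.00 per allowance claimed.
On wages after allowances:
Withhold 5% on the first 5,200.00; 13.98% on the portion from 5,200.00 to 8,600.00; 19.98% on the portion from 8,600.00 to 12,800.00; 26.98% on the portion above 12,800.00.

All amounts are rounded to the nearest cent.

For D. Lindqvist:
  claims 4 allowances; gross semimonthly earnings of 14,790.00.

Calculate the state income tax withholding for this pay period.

1,636.53

State Income Tax: taxable = 14,790.00 − 4×440.00 = 13,030.00
  1,574.48 + 26.98% × (13,030.00 − 12,800.00) = 1,574.48 + 26.98% × 230.00 = 1,636.53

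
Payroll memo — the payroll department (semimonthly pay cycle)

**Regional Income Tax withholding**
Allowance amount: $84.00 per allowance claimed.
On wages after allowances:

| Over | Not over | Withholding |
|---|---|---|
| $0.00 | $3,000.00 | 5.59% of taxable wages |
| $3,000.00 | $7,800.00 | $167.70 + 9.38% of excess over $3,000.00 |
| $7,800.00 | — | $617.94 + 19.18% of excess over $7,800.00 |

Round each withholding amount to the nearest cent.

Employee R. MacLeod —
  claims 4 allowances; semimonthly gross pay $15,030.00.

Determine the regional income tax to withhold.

Regional Income Tax: taxable = $15,030.00 − 4×$84.00 = $14,694.00
  $617.94 + 19.18% × ($14,694.00 − $7,800.00) = $617.94 + 19.18% × $6,894.00 = $1,940.21

$1,940.21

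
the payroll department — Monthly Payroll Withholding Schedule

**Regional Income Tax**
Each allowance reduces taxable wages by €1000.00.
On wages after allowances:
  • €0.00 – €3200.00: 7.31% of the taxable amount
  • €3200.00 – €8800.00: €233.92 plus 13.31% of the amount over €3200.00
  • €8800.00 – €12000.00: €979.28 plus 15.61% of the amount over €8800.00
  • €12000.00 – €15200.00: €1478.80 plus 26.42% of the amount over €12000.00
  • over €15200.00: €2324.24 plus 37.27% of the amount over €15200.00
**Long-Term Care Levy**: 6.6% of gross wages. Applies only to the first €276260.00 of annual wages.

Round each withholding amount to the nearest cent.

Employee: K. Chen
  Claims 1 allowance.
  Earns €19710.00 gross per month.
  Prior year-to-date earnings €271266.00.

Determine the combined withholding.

€3962.02

Regional Income Tax: taxable = €19710.00 − 1×€1000.00 = €18710.00
  €2324.24 + 37.27% × (€18710.00 − €15200.00) = €2324.24 + 37.27% × €3510.00 = €3632.42
Long-Term Care Levy: cap €276260.00 − YTD €271266.00 = €4994.00 subject; 6.6% × €4994.00 = €329.60
Total: €3632.42 + €329.60 = €3962.02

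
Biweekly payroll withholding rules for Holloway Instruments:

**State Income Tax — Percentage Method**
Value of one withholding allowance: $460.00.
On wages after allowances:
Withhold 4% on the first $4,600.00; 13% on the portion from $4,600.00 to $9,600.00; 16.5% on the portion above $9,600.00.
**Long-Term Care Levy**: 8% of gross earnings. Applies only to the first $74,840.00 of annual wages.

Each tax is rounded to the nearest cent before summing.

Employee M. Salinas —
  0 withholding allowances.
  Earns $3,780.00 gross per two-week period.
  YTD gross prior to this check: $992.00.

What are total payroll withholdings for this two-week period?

State Income Tax: taxable = $3,780.00
  4% × $3,780.00 = $151.20
Long-Term Care Levy: 8% × $3,780.00 = $302.40
Total: $151.20 + $302.40 = $453.60

$453.60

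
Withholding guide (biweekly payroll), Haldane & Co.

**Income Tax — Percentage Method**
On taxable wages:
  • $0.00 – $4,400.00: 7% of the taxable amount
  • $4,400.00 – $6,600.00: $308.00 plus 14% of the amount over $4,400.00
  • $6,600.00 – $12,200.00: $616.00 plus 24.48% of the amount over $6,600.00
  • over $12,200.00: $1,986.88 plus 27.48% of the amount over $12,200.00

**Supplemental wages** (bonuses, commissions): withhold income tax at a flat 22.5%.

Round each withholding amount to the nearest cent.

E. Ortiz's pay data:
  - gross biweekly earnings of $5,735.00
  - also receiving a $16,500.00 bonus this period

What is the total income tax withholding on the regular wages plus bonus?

Income Tax: taxable = $5,735.00
  $308.00 + 14% × ($5,735.00 − $4,400.00) = $308.00 + 14% × $1,335.00 = $494.90
Supplemental (22.5% flat on bonus): 22.5% × $16,500.00 = $3,712.50
Total income tax: $494.90 + $3,712.50 = $4,207.40

$4,207.40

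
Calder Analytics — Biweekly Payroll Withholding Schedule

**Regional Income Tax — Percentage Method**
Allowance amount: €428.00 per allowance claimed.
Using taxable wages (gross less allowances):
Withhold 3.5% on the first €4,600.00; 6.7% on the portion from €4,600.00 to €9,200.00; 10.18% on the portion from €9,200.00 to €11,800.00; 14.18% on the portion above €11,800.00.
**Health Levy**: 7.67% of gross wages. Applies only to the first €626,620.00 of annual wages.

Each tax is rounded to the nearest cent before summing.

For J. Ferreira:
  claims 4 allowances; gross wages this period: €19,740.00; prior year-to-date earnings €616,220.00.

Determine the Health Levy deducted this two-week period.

Health Levy: cap €626,620.00 − YTD €616,220.00 = €10,400.00 subject; 7.67% × €10,400.00 = €797.68

€797.68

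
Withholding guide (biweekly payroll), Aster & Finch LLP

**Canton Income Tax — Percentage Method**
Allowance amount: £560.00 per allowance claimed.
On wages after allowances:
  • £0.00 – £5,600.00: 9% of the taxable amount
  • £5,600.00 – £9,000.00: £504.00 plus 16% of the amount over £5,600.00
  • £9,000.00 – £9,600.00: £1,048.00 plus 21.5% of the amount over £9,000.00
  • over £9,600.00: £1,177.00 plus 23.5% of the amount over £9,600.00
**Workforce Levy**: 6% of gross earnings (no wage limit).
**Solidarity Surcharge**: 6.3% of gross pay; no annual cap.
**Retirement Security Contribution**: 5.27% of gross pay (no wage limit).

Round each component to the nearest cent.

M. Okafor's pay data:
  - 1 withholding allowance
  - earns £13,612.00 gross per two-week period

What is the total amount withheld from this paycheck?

Canton Income Tax: taxable = £13,612.00 − 1×£560.00 = £13,052.00
  £1,177.00 + 23.5% × (£13,052.00 − £9,600.00) = £1,177.00 + 23.5% × £3,452.00 = £1,988.22
Workforce Levy: 6% × £13,612.00 = £816.72
Solidarity Surcharge: 6.3% × £13,612.00 = £857.56
Retirement Security Contribution: 5.27% × £13,612.00 = £717.35
Total: £1,988.22 + £816.72 + £857.56 + £717.35 = £4,379.85

£4,379.85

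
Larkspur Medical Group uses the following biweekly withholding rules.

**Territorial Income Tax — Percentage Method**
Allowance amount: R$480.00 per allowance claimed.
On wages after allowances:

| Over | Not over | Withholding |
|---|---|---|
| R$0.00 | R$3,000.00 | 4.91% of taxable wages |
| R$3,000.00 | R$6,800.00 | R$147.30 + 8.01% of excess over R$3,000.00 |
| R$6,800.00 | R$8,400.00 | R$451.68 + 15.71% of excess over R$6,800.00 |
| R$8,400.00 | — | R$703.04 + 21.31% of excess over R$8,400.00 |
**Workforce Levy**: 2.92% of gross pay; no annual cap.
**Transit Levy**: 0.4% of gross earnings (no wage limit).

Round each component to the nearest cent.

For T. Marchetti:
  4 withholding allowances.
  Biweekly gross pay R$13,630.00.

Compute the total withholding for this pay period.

R$1,860.92

Territorial Income Tax: taxable = R$13,630.00 − 4×R$480.00 = R$11,710.00
  R$703.04 + 21.31% × (R$11,710.00 − R$8,400.00) = R$703.04 + 21.31% × R$3,310.00 = R$1,408.40
Workforce Levy: 2.92% × R$13,630.00 = R$398.00
Transit Levy: 0.4% × R$13,630.00 = R$54.52
Total: R$1,408.40 + R$398.00 + R$54.52 = R$1,860.92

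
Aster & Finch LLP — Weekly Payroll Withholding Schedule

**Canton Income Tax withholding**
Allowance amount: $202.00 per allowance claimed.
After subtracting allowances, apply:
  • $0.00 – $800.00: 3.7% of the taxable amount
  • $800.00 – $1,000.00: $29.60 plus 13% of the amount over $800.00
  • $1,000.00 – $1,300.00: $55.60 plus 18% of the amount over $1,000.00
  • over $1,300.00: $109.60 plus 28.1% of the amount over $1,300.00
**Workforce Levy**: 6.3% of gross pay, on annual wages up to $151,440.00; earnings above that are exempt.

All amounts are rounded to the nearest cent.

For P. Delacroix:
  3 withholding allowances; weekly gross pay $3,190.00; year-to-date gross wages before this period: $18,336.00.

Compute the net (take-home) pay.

$2,518.63

Canton Income Tax: taxable = $3,190.00 − 3×$202.00 = $2,584.00
  $109.60 + 28.1% × ($2,584.00 − $1,300.00) = $109.60 + 28.1% × $1,284.00 = $470.40
Workforce Levy: 6.3% × $3,190.00 = $200.97
Total withheld: $470.40 + $200.97 = $671.37
Net pay: $3,190.00 − $671.37 = $2,518.63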